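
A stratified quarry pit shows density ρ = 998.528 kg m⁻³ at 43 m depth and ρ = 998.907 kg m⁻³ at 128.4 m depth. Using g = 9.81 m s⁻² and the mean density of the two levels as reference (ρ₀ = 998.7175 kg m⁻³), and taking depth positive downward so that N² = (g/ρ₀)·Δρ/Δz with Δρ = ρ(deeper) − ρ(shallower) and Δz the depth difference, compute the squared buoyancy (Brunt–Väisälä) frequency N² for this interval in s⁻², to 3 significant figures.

Δρ = 998.907 − 998.528 = 0.379 kg m⁻³ over Δz = 128.4 − 43 = 85.4 m.
N² = (9.81/998.7175) × (0.379/85.4) = 4.3592 × 10⁻⁵ s⁻² ≈ 4.36 × 10⁻⁵ s⁻².

4.36 × 10⁻⁵ s⁻²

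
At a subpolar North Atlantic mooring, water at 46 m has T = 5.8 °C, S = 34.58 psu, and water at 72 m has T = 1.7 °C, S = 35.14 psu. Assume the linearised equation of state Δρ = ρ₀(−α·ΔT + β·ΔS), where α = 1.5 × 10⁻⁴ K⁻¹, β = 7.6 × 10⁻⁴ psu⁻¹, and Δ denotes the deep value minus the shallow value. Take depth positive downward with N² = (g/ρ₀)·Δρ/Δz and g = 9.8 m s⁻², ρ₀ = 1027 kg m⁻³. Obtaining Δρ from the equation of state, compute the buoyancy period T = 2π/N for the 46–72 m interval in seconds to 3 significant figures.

317 s

ΔT = -4.1 K, ΔS = +0.56 psu (deep − shallow).
Δρ/ρ₀ = −αΔT + βΔS = 6.15 × 10⁻⁴ + 4.256 × 10⁻⁴ = 1.0406 × 10⁻³, so Δρ ≈ 1.069 kg m⁻³.
N² = (g/ρ₀)·Δρ/Δz = g·(Δρ/ρ₀)/Δz = 9.8 × 1.0406 × 10⁻³ / 26 = 3.9223 × 10⁻⁴ s⁻².
N = √(3.9223 × 10⁻⁴) = 0.019805 rad s⁻¹ → T = 2π/N = 317.25 s ≈ 317 s.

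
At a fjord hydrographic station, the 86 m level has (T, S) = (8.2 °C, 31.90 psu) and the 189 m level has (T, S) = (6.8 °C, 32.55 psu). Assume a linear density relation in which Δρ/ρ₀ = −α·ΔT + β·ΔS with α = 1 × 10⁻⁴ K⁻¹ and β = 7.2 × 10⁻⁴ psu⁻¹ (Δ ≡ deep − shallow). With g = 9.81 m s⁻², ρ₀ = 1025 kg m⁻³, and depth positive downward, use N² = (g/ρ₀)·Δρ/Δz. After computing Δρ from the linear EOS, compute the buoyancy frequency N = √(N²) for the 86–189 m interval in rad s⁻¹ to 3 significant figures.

ΔT = -1.4 K, ΔS = +0.65 psu (deep − shallow).
Δρ/ρ₀ = −αΔT + βΔS = 1.40 × 10⁻⁴ + 4.68 × 10⁻⁴ = 6.08 × 10⁻⁴, so Δρ ≈ 0.6232 kg m⁻³.
N² = (g/ρ₀)·Δρ/Δz = g·(Δρ/ρ₀)/Δz = 9.81 × 6.08 × 10⁻⁴ / 103 = 5.7908 × 10⁻⁵ s⁻².
N = √(5.7908 × 10⁻⁵) = 7.6097 × 10⁻³ rad s⁻¹ ≈ 7.61 × 10⁻³ rad s⁻¹.

7.61 × 10⁻³ rad s⁻¹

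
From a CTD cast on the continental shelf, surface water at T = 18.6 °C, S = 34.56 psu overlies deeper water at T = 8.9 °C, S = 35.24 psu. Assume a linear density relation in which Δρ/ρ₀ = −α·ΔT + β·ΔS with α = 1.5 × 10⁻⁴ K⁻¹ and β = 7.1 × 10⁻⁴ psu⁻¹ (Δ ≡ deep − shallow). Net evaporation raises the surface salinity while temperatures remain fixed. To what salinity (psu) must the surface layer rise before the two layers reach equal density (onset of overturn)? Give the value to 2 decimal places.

Neutral buoyancy requires −α(T_deep − T_surf) + β(S_deep − S_surf′) = 0.
S_surf′ = S_deep − (α/β)·ΔT = 35.24 − (1.5 × 10⁻⁴/7.1 × 10⁻⁴)·(-9.7) = 37.2893 psu.
Increase required: 37.2893 − 34.56 = 2.7293 psu.

37.29 psu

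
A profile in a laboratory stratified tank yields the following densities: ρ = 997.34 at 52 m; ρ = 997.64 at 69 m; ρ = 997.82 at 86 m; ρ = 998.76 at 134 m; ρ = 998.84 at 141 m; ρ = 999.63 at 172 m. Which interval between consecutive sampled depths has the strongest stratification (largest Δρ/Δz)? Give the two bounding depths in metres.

141–172 m

Compute the density gradient over each adjacent pair:
  52–69 m: Δρ/Δz = 0.30/17 = 0.018 kg m⁻⁴
  69–86 m: Δρ/Δz = 0.18/17 = 0.011 kg m⁻⁴
  86–134 m: Δρ/Δz = 0.94/48 = 0.020 kg m⁻⁴
  134–141 m: Δρ/Δz = 0.08/7 = 0.011 kg m⁻⁴
  141–172 m: Δρ/Δz = 0.79/31 = 0.025 kg m⁻⁴
The largest gradient is in the 141–172 m interval — the pycnocline.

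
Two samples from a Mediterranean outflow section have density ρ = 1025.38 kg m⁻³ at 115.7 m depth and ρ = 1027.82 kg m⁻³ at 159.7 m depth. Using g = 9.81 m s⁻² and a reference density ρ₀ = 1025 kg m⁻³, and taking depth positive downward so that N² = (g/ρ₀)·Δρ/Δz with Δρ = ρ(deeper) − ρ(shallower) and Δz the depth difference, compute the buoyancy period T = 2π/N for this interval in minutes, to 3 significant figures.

4.55 min

Δρ = 1027.82 − 1025.38 = 2.44 kg m⁻³ over Δz = 159.7 − 115.7 = 44 m.
N² = (9.81/1025) × (2.44/44) = 5.3074 × 10⁻⁴ s⁻².
N = √(5.3074 × 10⁻⁴) = 0.023038 rad s⁻¹, so T = 2π/N = 272.73 s = 4.5455 min ≈ 4.55 min.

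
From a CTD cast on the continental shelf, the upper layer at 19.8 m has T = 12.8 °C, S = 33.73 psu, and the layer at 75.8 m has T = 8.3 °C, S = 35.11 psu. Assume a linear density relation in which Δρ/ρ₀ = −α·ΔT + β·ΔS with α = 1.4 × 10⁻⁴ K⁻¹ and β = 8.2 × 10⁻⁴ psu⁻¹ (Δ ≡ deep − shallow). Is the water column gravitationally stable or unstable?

ΔT = 8.3 − 12.8 = -4.5 K and ΔS = 35.11 − 33.73 = +1.38 psu (deep − shallow).
−αΔT = 6.30 × 10⁻⁴; βΔS = 1.1316 × 10⁻³; sum Δρ/ρ₀ = 1.7616 × 10⁻³.
Δρ/ρ₀ > 0, so Δρ > 0: deeper water is denser → statically stable.

stable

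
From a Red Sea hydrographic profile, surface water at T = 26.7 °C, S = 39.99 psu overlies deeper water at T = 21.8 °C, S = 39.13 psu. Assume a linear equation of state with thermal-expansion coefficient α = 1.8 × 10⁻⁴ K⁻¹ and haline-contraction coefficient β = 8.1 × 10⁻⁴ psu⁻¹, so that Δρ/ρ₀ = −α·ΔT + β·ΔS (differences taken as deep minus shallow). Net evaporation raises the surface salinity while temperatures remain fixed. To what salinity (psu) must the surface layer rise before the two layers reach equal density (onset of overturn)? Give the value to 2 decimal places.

Neutral buoyancy requires −α(T_deep − T_surf) + β(S_deep − S_surf′) = 0.
S_surf′ = S_deep − (α/β)·ΔT = 39.13 − (1.8 × 10⁻⁴/8.1 × 10⁻⁴)·(-4.9) = 40.2189 psu.
Increase required: 40.2189 − 39.99 = 0.2289 psu.

40.22 psu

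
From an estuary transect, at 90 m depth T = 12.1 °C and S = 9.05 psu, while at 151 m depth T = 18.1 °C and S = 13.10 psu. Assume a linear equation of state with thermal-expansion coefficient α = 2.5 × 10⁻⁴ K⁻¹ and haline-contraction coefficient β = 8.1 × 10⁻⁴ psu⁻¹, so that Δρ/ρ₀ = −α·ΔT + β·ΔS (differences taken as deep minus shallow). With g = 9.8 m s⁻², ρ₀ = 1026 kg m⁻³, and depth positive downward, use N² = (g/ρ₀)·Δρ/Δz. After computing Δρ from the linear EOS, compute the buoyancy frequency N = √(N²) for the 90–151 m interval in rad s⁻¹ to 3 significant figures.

ΔT = +6.0 K, ΔS = +4.05 psu (deep − shallow).
Δρ/ρ₀ = −αΔT + βΔS = -1.50 × 10⁻³ + 3.2805 × 10⁻³ = 1.7805 × 10⁻³, so Δρ ≈ 1.827 kg m⁻³.
N² = (g/ρ₀)·Δρ/Δz = g·(Δρ/ρ₀)/Δz = 9.8 × 1.7805 × 10⁻³ / 61 = 2.8605 × 10⁻⁴ s⁻².
N = √(2.8605 × 10⁻⁴) = 0.016913 rad s⁻¹ ≈ 0.0169 rad s⁻¹.

0.0169 rad s⁻¹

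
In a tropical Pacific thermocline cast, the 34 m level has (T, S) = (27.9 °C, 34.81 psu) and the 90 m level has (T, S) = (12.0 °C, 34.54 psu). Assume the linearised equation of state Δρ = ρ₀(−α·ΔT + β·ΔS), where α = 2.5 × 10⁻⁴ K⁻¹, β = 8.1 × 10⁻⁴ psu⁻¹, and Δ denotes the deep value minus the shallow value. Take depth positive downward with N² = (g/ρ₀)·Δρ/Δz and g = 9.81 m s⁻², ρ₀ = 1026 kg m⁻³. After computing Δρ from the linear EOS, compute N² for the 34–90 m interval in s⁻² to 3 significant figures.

6.58 × 10⁻⁴ s⁻²

ΔT = -15.9 K, ΔS = -0.27 psu (deep − shallow).
Δρ/ρ₀ = −αΔT + βΔS = 3.975 × 10⁻³ − 2.187 × 10⁻⁴ = 3.7563 × 10⁻³, so Δρ ≈ 3.854 kg m⁻³.
N² = (g/ρ₀)·Δρ/Δz = g·(Δρ/ρ₀)/Δz = 9.81 × 3.7563 × 10⁻³ / 56 = 6.5802 × 10⁻⁴ s⁻² ≈ 6.58 × 10⁻⁴ s⁻².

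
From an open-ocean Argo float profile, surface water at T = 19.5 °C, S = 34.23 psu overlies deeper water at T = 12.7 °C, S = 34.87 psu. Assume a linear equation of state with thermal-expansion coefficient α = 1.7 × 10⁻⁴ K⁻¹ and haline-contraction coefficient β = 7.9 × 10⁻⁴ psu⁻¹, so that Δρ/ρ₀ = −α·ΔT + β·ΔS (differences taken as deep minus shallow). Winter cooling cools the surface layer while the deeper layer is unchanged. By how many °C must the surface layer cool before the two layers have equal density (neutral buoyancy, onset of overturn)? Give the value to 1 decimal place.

Neutral buoyancy requires Δρ = 0, i.e. −α(T_deep − T_surf′) + β(S_deep − S_surf) = 0.
T_surf′ = T_deep − (β/α)·ΔS = 12.7 − (7.9 × 10⁻⁴/1.7 × 10⁻⁴)·(+0.64) = 9.726 °C.
Cooling required: 19.5 − (9.726) = 9.774 °C.

9.8 °C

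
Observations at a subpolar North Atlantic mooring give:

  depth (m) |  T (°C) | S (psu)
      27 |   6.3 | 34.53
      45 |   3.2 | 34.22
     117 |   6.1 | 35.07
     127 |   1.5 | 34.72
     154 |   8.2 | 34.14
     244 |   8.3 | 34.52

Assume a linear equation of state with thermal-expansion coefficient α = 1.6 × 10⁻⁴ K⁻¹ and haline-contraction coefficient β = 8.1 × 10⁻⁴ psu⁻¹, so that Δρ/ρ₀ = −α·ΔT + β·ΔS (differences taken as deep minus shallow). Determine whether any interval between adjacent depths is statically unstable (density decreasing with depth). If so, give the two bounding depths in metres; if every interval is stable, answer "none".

Evaluate Δρ/ρ₀ = −αΔT + βΔS across each adjacent pair:
  27–45 m: −αΔT+βΔS = −(1.6 × 10⁻⁴)(-3.1)+(8.1 × 10⁻⁴)(-0.31) = 2.4 × 10⁻⁴ → stable
  45–117 m: −αΔT+βΔS = −(1.6 × 10⁻⁴)(+2.9)+(8.1 × 10⁻⁴)(+0.85) = 2.2 × 10⁻⁴ → stable
  117–127 m: −αΔT+βΔS = −(1.6 × 10⁻⁴)(-4.6)+(8.1 × 10⁻⁴)(-0.35) = 4.5 × 10⁻⁴ → stable
  127–154 m: −αΔT+βΔS = −(1.6 × 10⁻⁴)(+6.7)+(8.1 × 10⁻⁴)(-0.58) = -1.5 × 10⁻³ → UNSTABLE
  154–244 m: −αΔT+βΔS = −(1.6 × 10⁻⁴)(+0.1)+(8.1 × 10⁻⁴)(+0.38) = 2.9 × 10⁻⁴ → stable
The 127–154 m interval has Δρ < 0: lighter water underlies denser water.

127–154 m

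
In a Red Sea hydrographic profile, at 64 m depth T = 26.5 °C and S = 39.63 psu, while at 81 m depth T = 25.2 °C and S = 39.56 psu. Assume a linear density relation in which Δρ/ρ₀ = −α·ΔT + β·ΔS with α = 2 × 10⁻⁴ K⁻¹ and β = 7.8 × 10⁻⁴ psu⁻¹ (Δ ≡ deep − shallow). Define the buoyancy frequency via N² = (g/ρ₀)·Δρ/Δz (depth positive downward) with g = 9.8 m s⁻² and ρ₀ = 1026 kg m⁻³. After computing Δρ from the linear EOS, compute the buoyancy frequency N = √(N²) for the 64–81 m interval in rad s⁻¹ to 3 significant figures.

0.0109 rad s⁻¹

ΔT = -1.3 K, ΔS = -0.07 psu (deep − shallow).
Δρ/ρ₀ = −αΔT + βΔS = 2.60 × 10⁻⁴ − 5.46 × 10⁻⁵ = 2.054 × 10⁻⁴, so Δρ ≈ 0.2107 kg m⁻³.
N² = (g/ρ₀)·Δρ/Δz = g·(Δρ/ρ₀)/Δz = 9.8 × 2.054 × 10⁻⁴ / 17 = 1.1841 × 10⁻⁴ s⁻².
N = √(1.1841 × 10⁻⁴) = 0.010882 rad s⁻¹ ≈ 0.0109 rad s⁻¹.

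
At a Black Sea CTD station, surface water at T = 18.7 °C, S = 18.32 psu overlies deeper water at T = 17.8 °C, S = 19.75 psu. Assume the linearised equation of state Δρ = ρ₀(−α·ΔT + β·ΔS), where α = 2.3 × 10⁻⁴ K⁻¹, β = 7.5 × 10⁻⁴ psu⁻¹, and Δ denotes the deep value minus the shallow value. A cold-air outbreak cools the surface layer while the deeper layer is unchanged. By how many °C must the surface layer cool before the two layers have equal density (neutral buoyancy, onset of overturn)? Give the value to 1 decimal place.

Neutral buoyancy requires Δρ = 0, i.e. −α(T_deep − T_surf′) + β(S_deep − S_surf) = 0.
T_surf′ = T_deep − (β/α)·ΔS = 17.8 − (7.5 × 10⁻⁴/2.3 × 10⁻⁴)·(+1.43) = 13.137 °C.
Cooling required: 18.7 − (13.137) = 5.563 °C.

5.6 °C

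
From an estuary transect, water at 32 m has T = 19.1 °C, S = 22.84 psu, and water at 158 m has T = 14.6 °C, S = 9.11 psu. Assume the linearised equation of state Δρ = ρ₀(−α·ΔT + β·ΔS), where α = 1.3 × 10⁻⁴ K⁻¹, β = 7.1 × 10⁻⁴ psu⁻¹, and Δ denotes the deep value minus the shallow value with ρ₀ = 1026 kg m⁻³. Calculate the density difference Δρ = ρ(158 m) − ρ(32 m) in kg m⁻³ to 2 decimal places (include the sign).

-9.40 kg m⁻³

ΔT = -4.5 K, ΔS = -13.73 psu (deep − shallow).
Δρ/ρ₀ = −(1.3 × 10⁻⁴)(-4.5) + (7.1 × 10⁻⁴)(-13.73) = -9.1633 × 10⁻³.
Δρ = 1026 × (-9.1633 × 10⁻³) = -9.40 kg m⁻³.
Negative Δρ: lighter below, statically unstable.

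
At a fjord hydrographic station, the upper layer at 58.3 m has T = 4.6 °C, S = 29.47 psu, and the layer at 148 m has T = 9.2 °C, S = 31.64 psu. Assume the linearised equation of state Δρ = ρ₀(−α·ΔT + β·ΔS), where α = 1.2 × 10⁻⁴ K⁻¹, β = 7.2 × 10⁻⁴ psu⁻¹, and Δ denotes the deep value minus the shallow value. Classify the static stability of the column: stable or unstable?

ΔT = 9.2 − 4.6 = +4.6 K and ΔS = 31.64 − 29.47 = +2.17 psu (deep − shallow).
−αΔT = -5.52 × 10⁻⁴; βΔS = 1.5624 × 10⁻³; sum Δρ/ρ₀ = 1.0104 × 10⁻³.
Δρ/ρ₀ > 0, so Δρ > 0: deeper water is denser → statically stable.

stable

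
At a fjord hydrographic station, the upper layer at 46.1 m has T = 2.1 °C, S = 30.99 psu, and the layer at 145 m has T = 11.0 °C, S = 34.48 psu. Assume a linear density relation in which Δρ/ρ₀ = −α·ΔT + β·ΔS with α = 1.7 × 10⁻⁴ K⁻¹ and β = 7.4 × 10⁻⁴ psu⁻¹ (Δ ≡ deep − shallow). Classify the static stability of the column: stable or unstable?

stable

ΔT = 11.0 − 2.1 = +8.9 K and ΔS = 34.48 − 30.99 = +3.49 psu (deep − shallow).
−αΔT = -1.513 × 10⁻³; βΔS = 2.5826 × 10⁻³; sum Δρ/ρ₀ = 1.0696 × 10⁻³.
Δρ/ρ₀ > 0, so Δρ > 0: deeper water is denser → statically stable.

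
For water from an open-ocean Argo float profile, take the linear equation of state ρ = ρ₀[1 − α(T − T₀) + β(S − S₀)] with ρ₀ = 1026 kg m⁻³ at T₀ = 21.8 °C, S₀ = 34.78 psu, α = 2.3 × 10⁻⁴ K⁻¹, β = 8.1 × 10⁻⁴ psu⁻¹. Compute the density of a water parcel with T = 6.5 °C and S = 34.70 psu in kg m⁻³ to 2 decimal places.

1029.54 kg m⁻³

T − T₀ = -15.3 K, S − S₀ = -0.08 psu.
Bracket = 1 − α·(-15.3) + β·(-0.08) = 1 + (3.4542 × 10⁻³) = 1.0034542.
ρ = 1026 × 1.0034542 = 1029.54 kg m⁻³.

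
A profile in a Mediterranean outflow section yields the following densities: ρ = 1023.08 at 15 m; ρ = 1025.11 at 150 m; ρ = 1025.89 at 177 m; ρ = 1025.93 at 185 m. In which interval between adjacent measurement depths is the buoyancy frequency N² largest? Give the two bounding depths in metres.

Compute the density gradient over each adjacent pair:
  15–150 m: Δρ/Δz = 2.03/135 = 0.015 kg m⁻⁴
  150–177 m: Δρ/Δz = 0.78/27 = 0.029 kg m⁻⁴
  177–185 m: Δρ/Δz = 0.04/8 = 5.0 × 10⁻³ kg m⁻⁴
The largest gradient is in the 150–177 m interval — the pycnocline.

150–177 m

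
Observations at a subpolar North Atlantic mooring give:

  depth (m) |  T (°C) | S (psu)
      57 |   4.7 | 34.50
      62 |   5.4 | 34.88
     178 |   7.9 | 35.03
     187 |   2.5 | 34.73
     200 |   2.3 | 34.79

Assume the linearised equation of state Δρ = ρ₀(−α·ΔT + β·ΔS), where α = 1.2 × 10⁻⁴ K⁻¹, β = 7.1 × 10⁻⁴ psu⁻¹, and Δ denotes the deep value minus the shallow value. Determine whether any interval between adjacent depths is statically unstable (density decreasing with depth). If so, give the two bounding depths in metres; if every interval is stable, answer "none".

62–178 m

Evaluate Δρ/ρ₀ = −αΔT + βΔS across each adjacent pair:
  57–62 m: −αΔT+βΔS = −(1.2 × 10⁻⁴)(+0.7)+(7.1 × 10⁻⁴)(+0.38) = 1.9 × 10⁻⁴ → stable
  62–178 m: −αΔT+βΔS = −(1.2 × 10⁻⁴)(+2.5)+(7.1 × 10⁻⁴)(+0.15) = -1.9 × 10⁻⁴ → UNSTABLE
  178–187 m: −αΔT+βΔS = −(1.2 × 10⁻⁴)(-5.4)+(7.1 × 10⁻⁴)(-0.30) = 4.4 × 10⁻⁴ → stable
  187–200 m: −αΔT+βΔS = −(1.2 × 10⁻⁴)(-0.2)+(7.1 × 10⁻⁴)(+0.06) = 6.7 × 10⁻⁵ → stable
The 62–178 m interval has Δρ < 0: lighter water underlies denser water.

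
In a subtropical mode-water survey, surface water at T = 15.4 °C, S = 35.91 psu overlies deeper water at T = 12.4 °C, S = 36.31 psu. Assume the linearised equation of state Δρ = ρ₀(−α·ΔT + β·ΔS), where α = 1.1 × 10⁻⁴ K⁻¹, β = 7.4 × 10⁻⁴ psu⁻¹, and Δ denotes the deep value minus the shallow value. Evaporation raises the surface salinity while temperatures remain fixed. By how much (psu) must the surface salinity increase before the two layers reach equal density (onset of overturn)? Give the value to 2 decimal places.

0.85 psu

Neutral buoyancy requires −α(T_deep − T_surf) + β(S_deep − S_surf′) = 0.
S_surf′ = S_deep − (α/β)·ΔT = 36.31 − (1.1 × 10⁻⁴/7.4 × 10⁻⁴)·(-3.0) = 36.7559 psu.
Increase required: 36.7559 − 35.91 = 0.8459 psu.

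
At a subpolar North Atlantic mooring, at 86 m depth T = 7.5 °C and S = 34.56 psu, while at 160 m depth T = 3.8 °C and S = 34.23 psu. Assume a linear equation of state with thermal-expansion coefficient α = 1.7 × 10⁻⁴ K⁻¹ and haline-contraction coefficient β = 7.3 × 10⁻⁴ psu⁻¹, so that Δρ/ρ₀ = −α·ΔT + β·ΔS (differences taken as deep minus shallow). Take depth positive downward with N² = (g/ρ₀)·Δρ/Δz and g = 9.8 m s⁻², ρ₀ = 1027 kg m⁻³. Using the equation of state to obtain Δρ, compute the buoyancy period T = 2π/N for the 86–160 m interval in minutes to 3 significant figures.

14.6 min

ΔT = -3.7 K, ΔS = -0.33 psu (deep − shallow).
Δρ/ρ₀ = −αΔT + βΔS = 6.29 × 10⁻⁴ − 2.409 × 10⁻⁴ = 3.881 × 10⁻⁴, so Δρ ≈ 0.3986 kg m⁻³.
N² = (g/ρ₀)·Δρ/Δz = g·(Δρ/ρ₀)/Δz = 9.8 × 3.881 × 10⁻⁴ / 74 = 5.1397 × 10⁻⁵ s⁻².
N = √(5.1397 × 10⁻⁵) = 7.1692 × 10⁻³ rad s⁻¹ → T = 2π/N = 876.41 s = 14.607 min ≈ 14.6 min.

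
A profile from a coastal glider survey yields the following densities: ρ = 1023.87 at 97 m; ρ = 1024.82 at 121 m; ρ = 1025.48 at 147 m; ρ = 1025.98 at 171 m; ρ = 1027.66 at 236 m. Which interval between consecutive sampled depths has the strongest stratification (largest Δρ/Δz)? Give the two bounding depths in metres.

Compute the density gradient over each adjacent pair:
  97–121 m: Δρ/Δz = 0.95/24 = 0.040 kg m⁻⁴
  121–147 m: Δρ/Δz = 0.66/26 = 0.025 kg m⁻⁴
  147–171 m: Δρ/Δz = 0.50/24 = 0.021 kg m⁻⁴
  171–236 m: Δρ/Δz = 1.68/65 = 0.026 kg m⁻⁴
The largest gradient is in the 97–121 m interval — the pycnocline.

97–121 m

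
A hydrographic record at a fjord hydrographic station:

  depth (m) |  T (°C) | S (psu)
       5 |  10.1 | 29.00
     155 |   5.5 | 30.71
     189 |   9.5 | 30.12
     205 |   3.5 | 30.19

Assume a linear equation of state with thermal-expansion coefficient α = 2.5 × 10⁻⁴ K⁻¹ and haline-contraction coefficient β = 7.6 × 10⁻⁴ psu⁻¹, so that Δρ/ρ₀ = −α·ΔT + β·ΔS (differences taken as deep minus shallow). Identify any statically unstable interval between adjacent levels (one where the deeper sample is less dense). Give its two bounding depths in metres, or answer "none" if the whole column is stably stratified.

Evaluate Δρ/ρ₀ = −αΔT + βΔS across each adjacent pair:
  5–155 m: −αΔT+βΔS = −(2.5 × 10⁻⁴)(-4.6)+(7.6 × 10⁻⁴)(+1.71) = 2.4 × 10⁻³ → stable
  155–189 m: −αΔT+βΔS = −(2.5 × 10⁻⁴)(+4.0)+(7.6 × 10⁻⁴)(-0.59) = -1.4 × 10⁻³ → UNSTABLE
  189–205 m: −αΔT+βΔS = −(2.5 × 10⁻⁴)(-6.0)+(7.6 × 10⁻⁴)(+0.07) = 1.6 × 10⁻³ → stable
The 155–189 m interval has Δρ < 0: lighter water underlies denser water.

155–189 m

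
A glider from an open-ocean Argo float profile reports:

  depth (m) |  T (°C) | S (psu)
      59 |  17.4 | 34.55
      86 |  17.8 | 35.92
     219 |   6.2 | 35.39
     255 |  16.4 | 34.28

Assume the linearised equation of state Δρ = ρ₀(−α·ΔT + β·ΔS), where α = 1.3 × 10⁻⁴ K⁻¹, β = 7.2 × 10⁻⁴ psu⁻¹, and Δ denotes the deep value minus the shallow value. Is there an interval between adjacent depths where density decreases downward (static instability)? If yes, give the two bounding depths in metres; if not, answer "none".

219–255 m

Evaluate Δρ/ρ₀ = −αΔT + βΔS across each adjacent pair:
  59–86 m: −αΔT+βΔS = −(1.3 × 10⁻⁴)(+0.4)+(7.2 × 10⁻⁴)(+1.37) = 9.3 × 10⁻⁴ → stable
  86–219 m: −αΔT+βΔS = −(1.3 × 10⁻⁴)(-11.6)+(7.2 × 10⁻⁴)(-0.53) = 1.1 × 10⁻³ → stable
  219–255 m: −αΔT+βΔS = −(1.3 × 10⁻⁴)(+10.2)+(7.2 × 10⁻⁴)(-1.11) = -2.1 × 10⁻³ → UNSTABLE
The 219–255 m interval has Δρ < 0: lighter water underlies denser water.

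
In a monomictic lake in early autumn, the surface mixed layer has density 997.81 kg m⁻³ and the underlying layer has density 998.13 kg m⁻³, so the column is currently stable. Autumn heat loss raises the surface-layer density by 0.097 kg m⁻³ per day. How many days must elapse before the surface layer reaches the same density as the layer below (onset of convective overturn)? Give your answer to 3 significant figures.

Density deficit of the surface layer: 998.13 − 997.81 = 0.32 kg m⁻³.
Required change = 0.32 / 0.097 = 3.30 days.

3.30 days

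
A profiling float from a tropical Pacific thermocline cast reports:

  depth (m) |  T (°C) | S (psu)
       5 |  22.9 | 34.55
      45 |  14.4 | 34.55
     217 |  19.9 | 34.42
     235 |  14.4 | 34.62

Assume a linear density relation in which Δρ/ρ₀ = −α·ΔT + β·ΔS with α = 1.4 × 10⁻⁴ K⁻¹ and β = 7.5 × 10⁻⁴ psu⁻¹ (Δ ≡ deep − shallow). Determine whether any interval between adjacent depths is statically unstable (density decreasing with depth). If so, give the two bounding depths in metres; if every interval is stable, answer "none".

Evaluate Δρ/ρ₀ = −αΔT + βΔS across each adjacent pair:
  5–45 m: −αΔT+βΔS = −(1.4 × 10⁻⁴)(-8.5)+(7.5 × 10⁻⁴)(+0.00) = 1.2 × 10⁻³ → stable
  45–217 m: −αΔT+βΔS = −(1.4 × 10⁻⁴)(+5.5)+(7.5 × 10⁻⁴)(-0.13) = -8.7 × 10⁻⁴ → UNSTABLE
  217–235 m: −αΔT+βΔS = −(1.4 × 10⁻⁴)(-5.5)+(7.5 × 10⁻⁴)(+0.20) = 9.2 × 10⁻⁴ → stable
The 45–217 m interval has Δρ < 0: lighter water underlies denser water.

45–217 m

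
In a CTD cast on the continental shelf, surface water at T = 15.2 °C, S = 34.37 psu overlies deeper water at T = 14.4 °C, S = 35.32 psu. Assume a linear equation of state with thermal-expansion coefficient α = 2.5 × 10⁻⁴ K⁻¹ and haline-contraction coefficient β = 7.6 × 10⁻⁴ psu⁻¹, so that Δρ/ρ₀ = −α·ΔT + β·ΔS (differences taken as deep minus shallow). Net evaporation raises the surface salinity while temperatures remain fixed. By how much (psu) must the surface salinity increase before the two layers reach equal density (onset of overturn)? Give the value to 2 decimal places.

1.21 psu

Neutral buoyancy requires −α(T_deep − T_surf) + β(S_deep − S_surf′) = 0.
S_surf′ = S_deep − (α/β)·ΔT = 35.32 − (2.5 × 10⁻⁴/7.6 × 10⁻⁴)·(-0.8) = 35.5832 psu.
Increase required: 35.5832 − 34.37 = 1.2132 psu.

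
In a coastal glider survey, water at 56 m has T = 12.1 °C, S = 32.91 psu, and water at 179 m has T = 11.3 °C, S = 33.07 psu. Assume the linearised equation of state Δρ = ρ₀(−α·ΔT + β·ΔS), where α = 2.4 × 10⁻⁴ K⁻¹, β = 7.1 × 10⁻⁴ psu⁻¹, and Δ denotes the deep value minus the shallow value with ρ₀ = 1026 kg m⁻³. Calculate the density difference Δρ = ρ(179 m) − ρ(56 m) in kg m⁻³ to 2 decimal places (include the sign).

ΔT = -0.8 K, ΔS = +0.16 psu (deep − shallow).
Δρ/ρ₀ = −(2.4 × 10⁻⁴)(-0.8) + (7.1 × 10⁻⁴)(+0.16) = 3.056 × 10⁻⁴.
Δρ = 1026 × (3.056 × 10⁻⁴) = +0.31 kg m⁻³.
Positive Δρ: denser below, stable.

+0.31 kg m⁻³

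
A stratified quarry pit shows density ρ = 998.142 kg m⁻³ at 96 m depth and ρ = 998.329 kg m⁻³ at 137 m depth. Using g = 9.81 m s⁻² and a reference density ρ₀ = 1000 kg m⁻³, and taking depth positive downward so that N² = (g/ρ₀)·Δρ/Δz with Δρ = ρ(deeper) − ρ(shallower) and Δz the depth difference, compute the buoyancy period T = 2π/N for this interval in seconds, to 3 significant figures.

Δρ = 998.329 − 998.142 = 0.187 kg m⁻³ over Δz = 137 − 96 = 41 m.
N² = (9.81/1000) × (0.187/41) = 4.4743 × 10⁻⁵ s⁻².
N = √(4.4743 × 10⁻⁵) = 6.6890 × 10⁻³ rad s⁻¹, so T = 2π/N = 939.33 s ≈ 939 s.

939 s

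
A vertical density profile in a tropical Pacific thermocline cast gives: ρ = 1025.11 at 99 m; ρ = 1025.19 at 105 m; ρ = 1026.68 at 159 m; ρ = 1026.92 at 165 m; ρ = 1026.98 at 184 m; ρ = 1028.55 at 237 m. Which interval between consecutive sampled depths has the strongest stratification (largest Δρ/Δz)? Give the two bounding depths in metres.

159–165 m

Compute the density gradient over each adjacent pair:
  99–105 m: Δρ/Δz = 0.08/6 = 0.013 kg m⁻⁴
  105–159 m: Δρ/Δz = 1.49/54 = 0.028 kg m⁻⁴
  159–165 m: Δρ/Δz = 0.24/6 = 0.040 kg m⁻⁴
  165–184 m: Δρ/Δz = 0.06/19 = 3.2 × 10⁻³ kg m⁻⁴
  184–237 m: Δρ/Δz = 1.57/53 = 0.030 kg m⁻⁴
The largest gradient is in the 159–165 m interval — the pycnocline.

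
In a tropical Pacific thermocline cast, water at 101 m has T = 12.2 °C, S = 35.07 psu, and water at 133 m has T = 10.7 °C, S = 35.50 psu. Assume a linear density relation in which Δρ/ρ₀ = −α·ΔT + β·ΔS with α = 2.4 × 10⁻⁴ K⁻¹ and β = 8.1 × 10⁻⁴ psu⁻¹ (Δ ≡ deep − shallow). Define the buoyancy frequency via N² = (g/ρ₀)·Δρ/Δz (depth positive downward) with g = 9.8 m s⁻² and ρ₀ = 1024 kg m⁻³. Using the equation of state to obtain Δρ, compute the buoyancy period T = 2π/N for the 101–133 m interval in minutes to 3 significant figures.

ΔT = -1.5 K, ΔS = +0.43 psu (deep − shallow).
Δρ/ρ₀ = −αΔT + βΔS = 3.60 × 10⁻⁴ + 3.483 × 10⁻⁴ = 7.083 × 10⁻⁴, so Δρ ≈ 0.7253 kg m⁻³.
N² = (g/ρ₀)·Δρ/Δz = g·(Δρ/ρ₀)/Δz = 9.8 × 7.083 × 10⁻⁴ / 32 = 2.1692 × 10⁻⁴ s⁻².
N = √(2.1692 × 10⁻⁴) = 0.014728 rad s⁻¹ → T = 2π/N = 426.61 s = 7.1102 min ≈ 7.11 min.

7.11 min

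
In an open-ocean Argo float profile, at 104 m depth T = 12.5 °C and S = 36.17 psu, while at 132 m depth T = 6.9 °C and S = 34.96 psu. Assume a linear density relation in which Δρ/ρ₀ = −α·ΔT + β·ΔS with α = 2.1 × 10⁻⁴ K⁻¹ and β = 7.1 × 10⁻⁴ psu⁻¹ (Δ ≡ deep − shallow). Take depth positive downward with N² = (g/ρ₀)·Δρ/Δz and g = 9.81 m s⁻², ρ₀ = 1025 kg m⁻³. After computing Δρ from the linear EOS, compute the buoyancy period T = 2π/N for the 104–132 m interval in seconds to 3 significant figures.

596 s

ΔT = -5.6 K, ΔS = -1.21 psu (deep − shallow).
Δρ/ρ₀ = −αΔT + βΔS = 1.176 × 10⁻³ − 8.591 × 10⁻⁴ = 3.169 × 10⁻⁴, so Δρ ≈ 0.3248 kg m⁻³.
N² = (g/ρ₀)·Δρ/Δz = g·(Δρ/ρ₀)/Δz = 9.81 × 3.169 × 10⁻⁴ / 28 = 1.1103 × 10⁻⁴ s⁻².
N = √(1.1103 × 10⁻⁴) = 0.010537 rad s⁻¹ → T = 2π/N = 596.30 s ≈ 596 s.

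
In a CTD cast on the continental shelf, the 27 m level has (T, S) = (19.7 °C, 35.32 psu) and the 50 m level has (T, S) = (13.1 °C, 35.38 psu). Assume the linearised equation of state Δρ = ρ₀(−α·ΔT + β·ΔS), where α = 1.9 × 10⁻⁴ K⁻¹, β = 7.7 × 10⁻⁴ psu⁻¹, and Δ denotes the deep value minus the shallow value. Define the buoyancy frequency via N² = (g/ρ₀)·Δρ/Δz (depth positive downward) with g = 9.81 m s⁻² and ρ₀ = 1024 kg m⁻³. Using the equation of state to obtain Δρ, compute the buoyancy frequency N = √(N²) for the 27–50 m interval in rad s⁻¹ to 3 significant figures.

ΔT = -6.6 K, ΔS = +0.06 psu (deep − shallow).
Δρ/ρ₀ = −αΔT + βΔS = 1.254 × 10⁻³ + 4.62 × 10⁻⁵ = 1.3002 × 10⁻³, so Δρ ≈ 1.331 kg m⁻³.
N² = (g/ρ₀)·Δρ/Δz = g·(Δρ/ρ₀)/Δz = 9.81 × 1.3002 × 10⁻³ / 23 = 5.5456 × 10⁻⁴ s⁻².
N = √(5.5456 × 10⁻⁴) = 0.023549 rad s⁻¹ ≈ 0.0235 rad s⁻¹.

0.0235 rad s⁻¹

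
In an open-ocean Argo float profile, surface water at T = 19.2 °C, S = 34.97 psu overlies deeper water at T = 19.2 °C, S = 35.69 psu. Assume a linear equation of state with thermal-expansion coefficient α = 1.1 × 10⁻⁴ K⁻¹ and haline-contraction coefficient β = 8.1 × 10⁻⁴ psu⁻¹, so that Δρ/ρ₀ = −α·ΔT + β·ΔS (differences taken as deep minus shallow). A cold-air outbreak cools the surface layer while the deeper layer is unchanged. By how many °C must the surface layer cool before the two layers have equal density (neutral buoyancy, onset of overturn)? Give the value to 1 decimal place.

5.3 °C

Neutral buoyancy requires Δρ = 0, i.e. −α(T_deep − T_surf′) + β(S_deep − S_surf) = 0.
T_surf′ = T_deep − (β/α)·ΔS = 19.2 − (8.1 × 10⁻⁴/1.1 × 10⁻⁴)·(+0.72) = 13.898 °C.
Cooling required: 19.2 − (13.898) = 5.302 °C.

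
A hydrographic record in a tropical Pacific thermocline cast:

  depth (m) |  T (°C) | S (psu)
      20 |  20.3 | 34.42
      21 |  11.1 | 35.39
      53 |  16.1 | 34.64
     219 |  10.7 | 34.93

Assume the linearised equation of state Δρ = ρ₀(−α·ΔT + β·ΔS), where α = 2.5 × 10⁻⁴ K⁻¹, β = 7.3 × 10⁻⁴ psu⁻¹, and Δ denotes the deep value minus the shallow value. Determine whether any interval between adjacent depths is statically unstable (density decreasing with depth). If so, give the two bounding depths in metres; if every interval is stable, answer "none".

21–53 m

Evaluate Δρ/ρ₀ = −αΔT + βΔS across each adjacent pair:
  20–21 m: −αΔT+βΔS = −(2.5 × 10⁻⁴)(-9.2)+(7.3 × 10⁻⁴)(+0.97) = 3.0 × 10⁻³ → stable
  21–53 m: −αΔT+βΔS = −(2.5 × 10⁻⁴)(+5.0)+(7.3 × 10⁻⁴)(-0.75) = -1.8 × 10⁻³ → UNSTABLE
  53–219 m: −αΔT+βΔS = −(2.5 × 10⁻⁴)(-5.4)+(7.3 × 10⁻⁴)(+0.29) = 1.6 × 10⁻³ → stable
The 21–53 m interval has Δρ < 0: lighter water underlies denser water.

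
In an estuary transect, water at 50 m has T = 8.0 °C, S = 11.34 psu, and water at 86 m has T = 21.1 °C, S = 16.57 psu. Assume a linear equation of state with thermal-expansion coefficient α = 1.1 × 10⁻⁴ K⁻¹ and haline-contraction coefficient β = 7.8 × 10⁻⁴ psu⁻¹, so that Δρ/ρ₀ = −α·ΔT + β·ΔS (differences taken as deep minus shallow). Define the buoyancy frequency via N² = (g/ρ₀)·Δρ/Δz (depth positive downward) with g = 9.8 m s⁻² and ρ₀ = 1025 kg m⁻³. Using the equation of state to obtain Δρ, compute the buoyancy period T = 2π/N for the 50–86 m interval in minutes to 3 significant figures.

ΔT = +13.1 K, ΔS = +5.23 psu (deep − shallow).
Δρ/ρ₀ = −αΔT + βΔS = -1.441 × 10⁻³ + 4.0794 × 10⁻³ = 2.6384 × 10⁻³, so Δρ ≈ 2.704 kg m⁻³.
N² = (g/ρ₀)·Δρ/Δz = g·(Δρ/ρ₀)/Δz = 9.8 × 2.6384 × 10⁻³ / 36 = 7.1823 × 10⁻⁴ s⁻².
N = √(7.1823 × 10⁻⁴) = 0.026800 rad s⁻¹ → T = 2π/N = 234.45 s = 3.9075 min ≈ 3.91 min.

3.91 min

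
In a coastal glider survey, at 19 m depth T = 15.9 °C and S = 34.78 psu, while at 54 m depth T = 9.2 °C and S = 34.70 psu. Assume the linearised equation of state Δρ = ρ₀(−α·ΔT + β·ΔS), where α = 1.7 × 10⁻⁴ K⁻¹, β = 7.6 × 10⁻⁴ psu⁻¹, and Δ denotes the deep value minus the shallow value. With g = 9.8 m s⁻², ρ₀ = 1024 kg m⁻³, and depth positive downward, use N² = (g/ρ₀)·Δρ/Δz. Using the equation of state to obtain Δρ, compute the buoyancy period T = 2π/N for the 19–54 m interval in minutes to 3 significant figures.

6.03 min

ΔT = -6.7 K, ΔS = -0.08 psu (deep − shallow).
Δρ/ρ₀ = −αΔT + βΔS = 1.139 × 10⁻³ − 6.08 × 10⁻⁵ = 1.0782 × 10⁻³, so Δρ ≈ 1.104 kg m⁻³.
N² = (g/ρ₀)·Δρ/Δz = g·(Δρ/ρ₀)/Δz = 9.8 × 1.0782 × 10⁻³ / 35 = 3.0190 × 10⁻⁴ s⁻².
N = √(3.0190 × 10⁻⁴) = 0.017375 rad s⁻¹ → T = 2π/N = 361.62 s = 6.0270 min ≈ 6.03 min.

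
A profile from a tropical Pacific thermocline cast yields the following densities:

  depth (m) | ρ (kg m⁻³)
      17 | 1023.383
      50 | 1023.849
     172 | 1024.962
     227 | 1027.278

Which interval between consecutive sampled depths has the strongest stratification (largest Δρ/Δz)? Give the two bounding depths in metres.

172–227 m

Compute the density gradient over each adjacent pair:
  17–50 m: Δρ/Δz = 0.466/33 = 0.014 kg m⁻⁴
  50–172 m: Δρ/Δz = 1.113/122 = 9.1 × 10⁻³ kg m⁻⁴
  172–227 m: Δρ/Δz = 2.316/55 = 0.042 kg m⁻⁴
The largest gradient is in the 172–227 m interval — the pycnocline.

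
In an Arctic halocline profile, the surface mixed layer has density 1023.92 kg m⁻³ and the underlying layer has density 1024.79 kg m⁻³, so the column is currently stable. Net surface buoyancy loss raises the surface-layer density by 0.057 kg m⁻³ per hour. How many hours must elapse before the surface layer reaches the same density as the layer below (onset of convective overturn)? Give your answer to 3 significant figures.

15.3 hours

Density deficit of the surface layer: 1024.79 − 1023.92 = 0.87 kg m⁻³.
Required change = 0.87 / 0.057 = 15.3 hours.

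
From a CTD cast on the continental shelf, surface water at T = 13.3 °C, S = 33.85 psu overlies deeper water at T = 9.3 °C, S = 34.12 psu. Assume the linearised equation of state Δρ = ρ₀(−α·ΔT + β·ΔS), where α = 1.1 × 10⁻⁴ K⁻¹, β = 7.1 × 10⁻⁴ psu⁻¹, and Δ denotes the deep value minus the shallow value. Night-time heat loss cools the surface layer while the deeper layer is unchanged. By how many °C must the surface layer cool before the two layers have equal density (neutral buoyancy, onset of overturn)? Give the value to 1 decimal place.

Neutral buoyancy requires Δρ = 0, i.e. −α(T_deep − T_surf′) + β(S_deep − S_surf) = 0.
T_surf′ = T_deep − (β/α)·ΔS = 9.3 − (7.1 × 10⁻⁴/1.1 × 10⁻⁴)·(+0.27) = 7.557 °C.
Cooling required: 13.3 − (7.557) = 5.743 °C.

5.7 °C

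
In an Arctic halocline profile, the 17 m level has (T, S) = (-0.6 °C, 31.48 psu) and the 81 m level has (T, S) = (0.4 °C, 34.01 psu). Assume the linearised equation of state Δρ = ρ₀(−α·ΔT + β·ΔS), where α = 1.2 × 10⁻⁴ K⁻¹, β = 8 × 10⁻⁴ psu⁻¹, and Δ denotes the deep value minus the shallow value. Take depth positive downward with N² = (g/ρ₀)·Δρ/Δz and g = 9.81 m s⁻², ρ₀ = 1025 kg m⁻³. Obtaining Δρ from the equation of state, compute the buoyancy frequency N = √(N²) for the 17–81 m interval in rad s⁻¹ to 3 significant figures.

0.0171 rad s⁻¹

ΔT = +1.0 K, ΔS = +2.53 psu (deep − shallow).
Δρ/ρ₀ = −αΔT + βΔS = -1.20 × 10⁻⁴ + 2.024 × 10⁻³ = 1.904 × 10⁻³, so Δρ ≈ 1.952 kg m⁻³.
N² = (g/ρ₀)·Δρ/Δz = g·(Δρ/ρ₀)/Δz = 9.81 × 1.904 × 10⁻³ / 64 = 2.9185 × 10⁻⁴ s⁻².
N = √(2.9185 × 10⁻⁴) = 0.017084 rad s⁻¹ ≈ 0.0171 rad s⁻¹.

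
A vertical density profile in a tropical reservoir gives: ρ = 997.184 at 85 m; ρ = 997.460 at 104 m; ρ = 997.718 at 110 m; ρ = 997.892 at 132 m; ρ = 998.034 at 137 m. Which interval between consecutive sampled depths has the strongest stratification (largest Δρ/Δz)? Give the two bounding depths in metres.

Compute the density gradient over each adjacent pair:
  85–104 m: Δρ/Δz = 0.276/19 = 0.015 kg m⁻⁴
  104–110 m: Δρ/Δz = 0.258/6 = 0.043 kg m⁻⁴
  110–132 m: Δρ/Δz = 0.174/22 = 7.9 × 10⁻³ kg m⁻⁴
  132–137 m: Δρ/Δz = 0.142/5 = 0.028 kg m⁻⁴
The largest gradient is in the 104–110 m interval — the pycnocline.

104–110 m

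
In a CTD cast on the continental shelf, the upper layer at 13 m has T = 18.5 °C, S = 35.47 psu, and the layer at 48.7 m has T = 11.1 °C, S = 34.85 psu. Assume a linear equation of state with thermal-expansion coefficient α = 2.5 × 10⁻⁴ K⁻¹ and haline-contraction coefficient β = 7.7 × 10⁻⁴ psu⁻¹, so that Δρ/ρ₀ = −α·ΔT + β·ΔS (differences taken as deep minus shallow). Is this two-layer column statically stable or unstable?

ΔT = 11.1 − 18.5 = -7.4 K and ΔS = 34.85 − 35.47 = -0.62 psu (deep − shallow).
−αΔT = 1.85 × 10⁻³; βΔS = -4.774 × 10⁻⁴; sum Δρ/ρ₀ = 1.3726 × 10⁻³.
Δρ/ρ₀ > 0, so Δρ > 0: deeper water is denser → statically stable.

stable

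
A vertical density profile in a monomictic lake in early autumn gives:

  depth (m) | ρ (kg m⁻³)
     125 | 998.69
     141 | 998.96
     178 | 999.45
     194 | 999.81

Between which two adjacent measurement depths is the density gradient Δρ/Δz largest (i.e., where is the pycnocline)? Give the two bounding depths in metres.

Compute the density gradient over each adjacent pair:
  125–141 m: Δρ/Δz = 0.27/16 = 0.017 kg m⁻⁴
  141–178 m: Δρ/Δz = 0.49/37 = 0.013 kg m⁻⁴
  178–194 m: Δρ/Δz = 0.36/16 = 0.022 kg m⁻⁴
The largest gradient is in the 178–194 m interval — the pycnocline.

178–194 m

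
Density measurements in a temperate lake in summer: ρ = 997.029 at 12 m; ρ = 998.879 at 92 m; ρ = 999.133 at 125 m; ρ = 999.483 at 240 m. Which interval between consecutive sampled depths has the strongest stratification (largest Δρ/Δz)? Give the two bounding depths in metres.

12–92 m

Compute the density gradient over each adjacent pair:
  12–92 m: Δρ/Δz = 1.850/80 = 0.023 kg m⁻⁴
  92–125 m: Δρ/Δz = 0.254/33 = 7.7 × 10⁻³ kg m⁻⁴
  125–240 m: Δρ/Δz = 0.350/115 = 3.0 × 10⁻³ kg m⁻⁴
The largest gradient is in the 12–92 m interval — the pycnocline.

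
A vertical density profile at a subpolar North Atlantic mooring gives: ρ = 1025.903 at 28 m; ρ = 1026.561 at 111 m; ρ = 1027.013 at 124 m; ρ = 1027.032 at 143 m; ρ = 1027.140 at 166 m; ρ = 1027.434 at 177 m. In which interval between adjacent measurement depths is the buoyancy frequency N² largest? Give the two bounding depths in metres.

111–124 m

Compute the density gradient over each adjacent pair:
  28–111 m: Δρ/Δz = 0.658/83 = 7.9 × 10⁻³ kg m⁻⁴
  111–124 m: Δρ/Δz = 0.452/13 = 0.035 kg m⁻⁴
  124–143 m: Δρ/Δz = 0.019/19 = 1.0 × 10⁻³ kg m⁻⁴
  143–166 m: Δρ/Δz = 0.108/23 = 4.7 × 10⁻³ kg m⁻⁴
  166–177 m: Δρ/Δz = 0.294/11 = 0.027 kg m⁻⁴
The largest gradient is in the 111–124 m interval — the pycnocline.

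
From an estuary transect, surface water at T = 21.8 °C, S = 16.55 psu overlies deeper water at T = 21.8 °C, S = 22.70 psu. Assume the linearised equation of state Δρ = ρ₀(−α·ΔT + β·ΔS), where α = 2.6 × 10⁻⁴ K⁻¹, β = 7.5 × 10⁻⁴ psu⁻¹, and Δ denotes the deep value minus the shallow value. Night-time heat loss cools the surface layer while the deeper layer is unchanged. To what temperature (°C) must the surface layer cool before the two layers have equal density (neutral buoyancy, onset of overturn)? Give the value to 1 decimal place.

4.1 °C

Neutral buoyancy requires Δρ = 0, i.e. −α(T_deep − T_surf′) + β(S_deep − S_surf) = 0.
T_surf′ = T_deep − (β/α)·ΔS = 21.8 − (7.5 × 10⁻⁴/2.6 × 10⁻⁴)·(+6.15) = 4.060 °C.
Cooling required: 21.8 − (4.060) = 17.740 °C.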